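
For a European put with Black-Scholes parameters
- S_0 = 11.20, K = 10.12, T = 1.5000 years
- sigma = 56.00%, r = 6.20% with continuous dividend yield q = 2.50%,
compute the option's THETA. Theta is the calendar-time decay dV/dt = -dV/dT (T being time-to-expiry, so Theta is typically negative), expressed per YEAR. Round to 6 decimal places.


Answer: Theta = -0.600259

Derivation:
d1 = 0.5716935765; d2 = -0.1141635515
phi(d1) = 0.3387966155; exp(-qT) = 0.9631944177; exp(-rT) = 0.9111935003
Theta = -S*exp(-qT)*phi(d1)*sigma/(2*sqrt(T)) + r*K*exp(-rT)*N(-d2) - q*S*exp(-qT)*N(-d1)
N(-d1) = 0.2837647935; N(-d2) = 0.5454459277; sqrt(T) = 1.2247448714
Term 1 = -11.2000 * 0.9631944177 * 0.3387966155 * 0.5600 / (2 * 1.2247448714) = -0.8355711654
Term 2 = 0.0620 * 10.1200 * 0.9111935003 * 0.5454459277 = 0.3118419366
Term 3 = -0.0250 * 11.2000 * 0.9631944177 * 0.2837647935 = -0.0765297862
Theta = -0.8355711654 + (0.3118419366) + (-0.0765297862) = -0.600259


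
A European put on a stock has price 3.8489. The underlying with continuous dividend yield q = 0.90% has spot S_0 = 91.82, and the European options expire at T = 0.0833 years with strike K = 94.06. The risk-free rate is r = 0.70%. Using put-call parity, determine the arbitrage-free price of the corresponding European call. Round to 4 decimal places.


Put-call parity: C - P = S_0 * exp(-qT) - K * exp(-rT).
S_0 * exp(-qT) = 91.8200 * 0.99925058 = 91.75118834
K * exp(-rT) = 94.0600 * 0.99941707 = 94.00516960
C = P + S*exp(-qT) - K*exp(-rT)
C = 3.8489 + 91.75118834 - 94.00516960 = 1.5949

Answer: Call price = 1.5949


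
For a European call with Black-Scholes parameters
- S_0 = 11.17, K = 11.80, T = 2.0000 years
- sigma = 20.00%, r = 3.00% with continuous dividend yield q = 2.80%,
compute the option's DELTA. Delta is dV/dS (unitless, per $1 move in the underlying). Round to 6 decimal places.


d1 = -0.0384238940; d2 = -0.3212666064
phi(d1) = 0.3986478908; exp(-qT) = 0.9455391359; exp(-rT) = 0.9417645336
N(d1) = 0.4846748552
Delta = exp(-qT) * N(d1) = 0.9455391359 * 0.4846748552 = 0.458279

Answer: Delta = 0.458279


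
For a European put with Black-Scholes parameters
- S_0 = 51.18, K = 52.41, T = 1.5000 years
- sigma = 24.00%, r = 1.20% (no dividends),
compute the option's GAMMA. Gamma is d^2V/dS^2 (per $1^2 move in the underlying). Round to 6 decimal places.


Answer: Gamma = 0.026304

Derivation:
d1 = 0.1274123112; d2 = -0.1665264580
phi(d1) = 0.3957171931; exp(-qT) = 1.0000000000; exp(-rT) = 0.9821610324
Gamma = exp(-qT) * phi(d1) / (S * sigma * sqrt(T)) = 1.0000000000 * 0.3957171931 / (51.1800 * 0.2400 * 1.2247448714) = 0.026304


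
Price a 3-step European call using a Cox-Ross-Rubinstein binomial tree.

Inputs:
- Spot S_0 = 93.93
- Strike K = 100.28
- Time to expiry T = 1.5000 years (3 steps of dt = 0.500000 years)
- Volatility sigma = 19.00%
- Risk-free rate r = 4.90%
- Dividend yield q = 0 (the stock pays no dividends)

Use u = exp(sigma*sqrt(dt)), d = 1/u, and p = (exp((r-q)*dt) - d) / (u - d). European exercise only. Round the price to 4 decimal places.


dt = T/N = 0.500000
u = exp(sigma*sqrt(dt)) = 1.143793; d = 1/u = 0.874284
p = (exp((r-q)*dt) - d) / (u - d) = 0.558491
Discount per step: exp(-r*dt) = 0.975798
Stock lattice S(k, i) with i counting down-moves:
  k=0: S(0,0) = 93.9300
  k=1: S(1,0) = 107.4365; S(1,1) = 82.1215
  k=2: S(2,0) = 122.8852; S(2,1) = 93.9300; S(2,2) = 71.7975
  k=3: S(3,0) = 140.5553; S(3,1) = 107.4365; S(3,2) = 82.1215; S(3,3) = 62.7714
Terminal payoffs V(N, i) = max(S_T - K, 0):
  V(3,0) = 40.275256; V(3,1) = 7.156515; V(3,2) = 0.000000; V(3,3) = 0.000000
Backward induction: V(k, i) = exp(-r*dt) * [p * V(k+1, i) + (1-p) * V(k+1, i+1)].
  V(2,0) = exp(-r*dt) * [p*40.275256 + (1-p)*7.156515] = 25.032185
  V(2,1) = exp(-r*dt) * [p*7.156515 + (1-p)*0.000000] = 3.900119
  V(2,2) = exp(-r*dt) * [p*0.000000 + (1-p)*0.000000] = 0.000000
  V(1,0) = exp(-r*dt) * [p*25.032185 + (1-p)*3.900119] = 15.322168
  V(1,1) = exp(-r*dt) * [p*3.900119 + (1-p)*0.000000] = 2.125466
  V(0,0) = exp(-r*dt) * [p*15.322168 + (1-p)*2.125466] = 9.265893

Answer: Price = V(0,0) = 9.2659


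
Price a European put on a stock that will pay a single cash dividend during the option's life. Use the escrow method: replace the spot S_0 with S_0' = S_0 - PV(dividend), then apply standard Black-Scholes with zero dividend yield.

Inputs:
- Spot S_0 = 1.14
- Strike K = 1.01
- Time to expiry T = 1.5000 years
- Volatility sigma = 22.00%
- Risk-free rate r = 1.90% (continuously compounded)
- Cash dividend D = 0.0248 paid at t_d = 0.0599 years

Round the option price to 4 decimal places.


PV(D) = D * exp(-r * t_d) = 0.0248 * 0.99886255 = 0.02477179
S_0' = S_0 - PV(D) = 1.1400 - 0.02477179 = 1.11522821
d1 = (ln(S_0'/K) + (r + sigma^2/2)*T) / (sigma*sqrt(T)) = 0.60832233
d2 = d1 - sigma*sqrt(T) = 0.33887846
exp(-rT) = 0.97190229
N(-d1) = 0.27148686; N(-d2) = 0.36735065
P = K * exp(-rT) * N(-d2) - S_0' * N(-d1) = 1.0100 * 0.97190229 * 0.36735065 - 1.11522821 * 0.27148686 = 0.0578

Answer: Price = 0.0578


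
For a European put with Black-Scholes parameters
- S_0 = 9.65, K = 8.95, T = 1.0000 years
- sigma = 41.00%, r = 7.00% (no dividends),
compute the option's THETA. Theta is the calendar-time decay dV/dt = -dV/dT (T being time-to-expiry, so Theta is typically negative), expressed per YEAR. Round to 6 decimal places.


d1 = 0.5594009343; d2 = 0.1494009343
phi(d1) = 0.3411601596; exp(-qT) = 1.0000000000; exp(-rT) = 0.9323938199
Theta = -S*exp(-qT)*phi(d1)*sigma/(2*sqrt(T)) + r*K*exp(-rT)*N(-d2) - q*S*exp(-qT)*N(-d1)
N(-d1) = 0.2879440619; N(-d2) = 0.4406186373; sqrt(T) = 1.0000000000
Term 1 = -9.6500 * 1.0000000000 * 0.3411601596 * 0.4100 / (2 * 1.0000000000) = -0.6749000857
Term 2 = 0.0700 * 8.9500 * 0.9323938199 * 0.4406186373 = 0.2573850541
Term 3 = 0 (no dividend yield, q = 0)
Theta = -0.6749000857 + (0.2573850541) + (0.0000000000) = -0.417515

Answer: Theta = -0.417515


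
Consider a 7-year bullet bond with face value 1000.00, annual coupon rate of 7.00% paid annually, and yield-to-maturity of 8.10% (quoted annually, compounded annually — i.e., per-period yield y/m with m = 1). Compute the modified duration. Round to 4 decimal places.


Answer: Modified duration = 5.2961

Derivation:
Coupon per period c = face * coupon_rate / m = 70.000000
Periods per year m = 1; per-period yield y/m = 0.081000
Number of cashflows N = 7
Cashflows (t years, CF_t, discount factor 1/(1+y/m)^(m*t), PV):
  t = 1.0000: CF_t = 70.000000, DF = 0.925069, PV = 64.754857
  t = 2.0000: CF_t = 70.000000, DF = 0.855753, PV = 59.902735
  t = 3.0000: CF_t = 70.000000, DF = 0.791631, PV = 55.414186
  t = 4.0000: CF_t = 70.000000, DF = 0.732314, PV = 51.261967
  t = 5.0000: CF_t = 70.000000, DF = 0.677441, PV = 47.420876
  t = 6.0000: CF_t = 70.000000, DF = 0.626680, PV = 43.867600
  t = 7.0000: CF_t = 1070.000000, DF = 0.579722, PV = 620.303055
Price P = sum_t PV_t = 942.925275
First compute Macaulay numerator sum_t t * PV_t:
  t * PV_t at t = 1.0000: 64.754857
  t * PV_t at t = 2.0000: 119.805470
  t * PV_t at t = 3.0000: 166.242558
  t * PV_t at t = 4.0000: 205.047867
  t * PV_t at t = 5.0000: 237.104379
  t * PV_t at t = 6.0000: 263.205601
  t * PV_t at t = 7.0000: 4342.121384
Macaulay duration D = 5398.282116 / 942.925275 = 5.725037
Modified duration = D / (1 + y/m) = 5.725037 / (1 + 0.081000) = 5.296056


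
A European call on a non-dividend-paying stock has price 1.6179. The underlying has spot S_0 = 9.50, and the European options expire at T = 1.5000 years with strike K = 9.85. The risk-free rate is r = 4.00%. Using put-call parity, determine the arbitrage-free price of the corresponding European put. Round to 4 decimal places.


Put-call parity: C - P = S_0 * exp(-qT) - K * exp(-rT).
S_0 * exp(-qT) = 9.5000 * 1.00000000 = 9.50000000
K * exp(-rT) = 9.8500 * 0.94176453 = 9.27638066
P = C - S*exp(-qT) + K*exp(-rT)
P = 1.6179 - 9.50000000 + 9.27638066 = 1.3943

Answer: Put price = 1.3943


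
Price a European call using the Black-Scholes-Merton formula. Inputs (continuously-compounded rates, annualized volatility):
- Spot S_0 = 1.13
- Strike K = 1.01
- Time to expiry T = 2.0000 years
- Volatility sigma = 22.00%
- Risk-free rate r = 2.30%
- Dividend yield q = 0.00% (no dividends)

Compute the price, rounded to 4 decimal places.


Answer: Price = 0.2284

Derivation:
d1 = (ln(S/K) + (r - q + 0.5*sigma^2) * T) / (sigma * sqrt(T)) = 0.66425387
d2 = d1 - sigma * sqrt(T) = 0.35312688
exp(-rT) = 0.95504196; exp(-qT) = 1.00000000
C = S_0 * exp(-qT) * N(d1) - K * exp(-rT) * N(d2)
N(d1) = 0.74673608; N(d2) = 0.63800334
C = 1.1300 * 1.00000000 * 0.74673608 - 1.0100 * 0.95504196 * 0.63800334 = 0.2284


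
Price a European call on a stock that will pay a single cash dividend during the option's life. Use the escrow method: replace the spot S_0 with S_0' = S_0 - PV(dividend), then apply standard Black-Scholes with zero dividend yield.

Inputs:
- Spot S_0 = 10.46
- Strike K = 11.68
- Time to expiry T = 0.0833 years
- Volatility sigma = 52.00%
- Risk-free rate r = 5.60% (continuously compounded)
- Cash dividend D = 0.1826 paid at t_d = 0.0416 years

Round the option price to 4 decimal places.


PV(D) = D * exp(-r * t_d) = 0.1826 * 0.99767311 = 0.18217511
S_0' = S_0 - PV(D) = 10.4600 - 0.18217511 = 10.27782489
d1 = (ln(S_0'/K) + (r + sigma^2/2)*T) / (sigma*sqrt(T)) = -0.74601271
d2 = d1 - sigma*sqrt(T) = -0.89609375
exp(-rT) = 0.99534606
N(d1) = 0.22782987; N(d2) = 0.18510135
C = S_0' * N(d1) - K * exp(-rT) * N(d2) = 10.27782489 * 0.22782987 - 11.6800 * 0.99534606 * 0.18510135 = 0.1897

Answer: Price = 0.1897


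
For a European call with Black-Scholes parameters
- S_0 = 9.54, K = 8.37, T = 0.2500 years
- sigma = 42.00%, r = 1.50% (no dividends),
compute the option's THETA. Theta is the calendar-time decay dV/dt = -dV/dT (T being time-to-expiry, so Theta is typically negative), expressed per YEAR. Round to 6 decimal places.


Answer: Theta = -1.298355

Derivation:
d1 = 0.7459028617; d2 = 0.5359028617
phi(d1) = 0.3020616713; exp(-qT) = 1.0000000000; exp(-rT) = 0.9962570225
Theta = -S*exp(-qT)*phi(d1)*sigma/(2*sqrt(T)) - r*K*exp(-rT)*N(d2) + q*S*exp(-qT)*N(d1)
N(d1) = 0.7721369518; N(d2) = 0.7039871567; sqrt(T) = 0.5000000000
Term 1 = -9.5400 * 1.0000000000 * 0.3020616713 * 0.4200 / (2 * 0.5000000000) = -1.2103007046
Term 2 = -0.0150 * 8.3700 * 0.9962570225 * 0.7039871567 = -0.0880547623
Term 3 = 0 (no dividend yield, q = 0)
Theta = -1.2103007046 + (-0.0880547623) + (0.0000000000) = -1.298355


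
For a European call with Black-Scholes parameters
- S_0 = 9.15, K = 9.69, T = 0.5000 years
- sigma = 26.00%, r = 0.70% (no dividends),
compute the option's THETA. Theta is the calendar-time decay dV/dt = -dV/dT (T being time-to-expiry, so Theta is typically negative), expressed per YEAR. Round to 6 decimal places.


Answer: Theta = -0.681363

Derivation:
d1 = -0.2009300847; d2 = -0.3847778478
phi(d1) = 0.3909697911; exp(-qT) = 1.0000000000; exp(-rT) = 0.9965061179
Theta = -S*exp(-qT)*phi(d1)*sigma/(2*sqrt(T)) - r*K*exp(-rT)*N(d2) + q*S*exp(-qT)*N(d1)
N(d1) = 0.4203766216; N(d2) = 0.3502010064; sqrt(T) = 0.7071067812
Term 1 = -9.1500 * 1.0000000000 * 0.3909697911 * 0.2600 / (2 * 0.7071067812) = -0.6576921320
Term 2 = -0.0070 * 9.6900 * 0.9965061179 * 0.3502010064 = -0.0236711401
Term 3 = 0 (no dividend yield, q = 0)
Theta = -0.6576921320 + (-0.0236711401) + (0.0000000000) = -0.681363


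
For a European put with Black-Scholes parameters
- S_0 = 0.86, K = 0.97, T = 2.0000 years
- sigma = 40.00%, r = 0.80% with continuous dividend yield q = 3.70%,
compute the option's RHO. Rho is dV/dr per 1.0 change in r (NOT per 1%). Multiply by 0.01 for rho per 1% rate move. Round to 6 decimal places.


Answer: Rho = -1.384422

Derivation:
d1 = -0.0324627106; d2 = -0.5981481356
phi(d1) = 0.3987321276; exp(-qT) = 0.9286716938; exp(-rT) = 0.9841273201
N(-d2) = 0.7251294529
Rho = -K*T*exp(-rT)*N(-d2) = -0.9700 * 2.0000 * 0.9841273201 * 0.7251294529 = -1.384422


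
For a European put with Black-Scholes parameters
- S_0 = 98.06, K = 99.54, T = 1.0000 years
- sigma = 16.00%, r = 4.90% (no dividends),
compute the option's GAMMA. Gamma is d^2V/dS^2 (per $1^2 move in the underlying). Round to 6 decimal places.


Answer: Gamma = 0.024362

Derivation:
d1 = 0.2926247675; d2 = 0.1326247675
phi(d1) = 0.3822222014; exp(-qT) = 1.0000000000; exp(-rT) = 0.9521811297
Gamma = exp(-qT) * phi(d1) / (S * sigma * sqrt(T)) = 1.0000000000 * 0.3822222014 / (98.0600 * 0.1600 * 1.0000000000) = 0.024362


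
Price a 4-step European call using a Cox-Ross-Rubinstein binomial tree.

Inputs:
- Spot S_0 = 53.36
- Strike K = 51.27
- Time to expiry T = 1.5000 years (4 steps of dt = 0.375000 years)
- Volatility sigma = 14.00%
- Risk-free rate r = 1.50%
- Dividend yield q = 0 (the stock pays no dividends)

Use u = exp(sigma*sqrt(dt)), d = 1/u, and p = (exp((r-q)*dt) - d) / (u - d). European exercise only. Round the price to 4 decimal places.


dt = T/N = 0.375000
u = exp(sigma*sqrt(dt)) = 1.089514; d = 1/u = 0.917840
p = (exp((r-q)*dt) - d) / (u - d) = 0.511438
Discount per step: exp(-r*dt) = 0.994391
Stock lattice S(k, i) with i counting down-moves:
  k=0: S(0,0) = 53.3600
  k=1: S(1,0) = 58.1365; S(1,1) = 48.9759
  k=2: S(2,0) = 63.3405; S(2,1) = 53.3600; S(2,2) = 44.9521
  k=3: S(3,0) = 69.0104; S(3,1) = 58.1365; S(3,2) = 48.9759; S(3,3) = 41.2588
  k=4: S(4,0) = 75.1879; S(4,1) = 63.3405; S(4,2) = 53.3600; S(4,3) = 44.9521; S(4,4) = 37.8690
Terminal payoffs V(N, i) = max(S_T - K, 0):
  V(4,0) = 23.917874; V(4,1) = 12.070547; V(4,2) = 2.090000; V(4,3) = 0.000000; V(4,4) = 0.000000
Backward induction: V(k, i) = exp(-r*dt) * [p * V(k+1, i) + (1-p) * V(k+1, i+1)].
  V(3,0) = exp(-r*dt) * [p*23.917874 + (1-p)*12.070547] = 18.028026
  V(3,1) = exp(-r*dt) * [p*12.070547 + (1-p)*2.090000] = 7.154075
  V(3,2) = exp(-r*dt) * [p*2.090000 + (1-p)*0.000000] = 1.062910
  V(3,3) = exp(-r*dt) * [p*0.000000 + (1-p)*0.000000] = 0.000000
  V(2,0) = exp(-r*dt) * [p*18.028026 + (1-p)*7.154075] = 12.644103
  V(2,1) = exp(-r*dt) * [p*7.154075 + (1-p)*1.062910] = 4.154727
  V(2,2) = exp(-r*dt) * [p*1.062910 + (1-p)*0.000000] = 0.540563
  V(1,0) = exp(-r*dt) * [p*12.644103 + (1-p)*4.154727] = 8.448857
  V(1,1) = exp(-r*dt) * [p*4.154727 + (1-p)*0.540563] = 2.375583
  V(0,0) = exp(-r*dt) * [p*8.448857 + (1-p)*2.375583] = 5.450938

Answer: Price = V(0,0) = 5.4509


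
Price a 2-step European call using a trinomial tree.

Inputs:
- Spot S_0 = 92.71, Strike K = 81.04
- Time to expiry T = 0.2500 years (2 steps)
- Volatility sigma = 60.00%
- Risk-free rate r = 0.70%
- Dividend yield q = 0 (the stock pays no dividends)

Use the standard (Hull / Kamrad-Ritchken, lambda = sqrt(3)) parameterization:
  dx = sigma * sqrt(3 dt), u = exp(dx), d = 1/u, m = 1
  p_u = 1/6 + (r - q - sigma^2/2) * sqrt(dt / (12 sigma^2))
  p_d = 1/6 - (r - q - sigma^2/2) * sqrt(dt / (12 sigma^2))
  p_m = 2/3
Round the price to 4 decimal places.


Answer: Price = V(0,0) = 17.5665

Derivation:
dt = T/N = 0.125000; dx = sigma*sqrt(3*dt) = 0.367423
u = exp(dx) = 1.444009; d = 1/u = 0.692516
p_u = 0.137239, p_m = 0.666667, p_d = 0.196095
Discount per step: exp(-r*dt) = 0.999125
Stock lattice S(k, j) with j the centered position index:
  k=0: S(0,+0) = 92.7100
  k=1: S(1,-1) = 64.2032; S(1,+0) = 92.7100; S(1,+1) = 133.8741
  k=2: S(2,-2) = 44.4618; S(2,-1) = 64.2032; S(2,+0) = 92.7100; S(2,+1) = 133.8741; S(2,+2) = 193.3154
Terminal payoffs V(N, j) = max(S_T - K, 0):
  V(2,-2) = 0.000000; V(2,-1) = 0.000000; V(2,+0) = 11.670000; V(2,+1) = 52.834100; V(2,+2) = 112.275441
Backward induction: V(k, j) = exp(-r*dt) * [p_u * V(k+1, j+1) + p_m * V(k+1, j) + p_d * V(k+1, j-1)]
  V(1,-1) = exp(-r*dt) * [p_u*11.670000 + p_m*0.000000 + p_d*0.000000] = 1.600176
  V(1,+0) = exp(-r*dt) * [p_u*52.834100 + p_m*11.670000 + p_d*0.000000] = 15.017741
  V(1,+1) = exp(-r*dt) * [p_u*112.275441 + p_m*52.834100 + p_d*11.670000] = 52.873415
  V(0,+0) = exp(-r*dt) * [p_u*52.873415 + p_m*15.017741 + p_d*1.600176] = 17.566518


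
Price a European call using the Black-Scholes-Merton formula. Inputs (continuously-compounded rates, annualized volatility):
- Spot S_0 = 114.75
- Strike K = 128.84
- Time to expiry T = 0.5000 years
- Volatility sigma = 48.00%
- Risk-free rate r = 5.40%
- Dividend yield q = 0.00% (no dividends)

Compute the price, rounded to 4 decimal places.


d1 = (ln(S/K) + (r - q + 0.5*sigma^2) * T) / (sigma * sqrt(T)) = -0.09196948
d2 = d1 - sigma * sqrt(T) = -0.43138073
exp(-rT) = 0.97336124; exp(-qT) = 1.00000000
C = S_0 * exp(-qT) * N(d1) - K * exp(-rT) * N(d2)
N(d1) = 0.46336115; N(d2) = 0.33309578
C = 114.7500 * 1.00000000 * 0.46336115 - 128.8400 * 0.97336124 * 0.33309578 = 11.3979

Answer: Price = 11.3979


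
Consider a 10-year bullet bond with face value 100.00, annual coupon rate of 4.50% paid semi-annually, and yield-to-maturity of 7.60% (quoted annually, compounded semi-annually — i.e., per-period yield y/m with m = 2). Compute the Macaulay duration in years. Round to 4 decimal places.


Answer: Macaulay duration = 7.8745 years

Derivation:
Coupon per period c = face * coupon_rate / m = 2.250000
Periods per year m = 2; per-period yield y/m = 0.038000
Number of cashflows N = 20
Cashflows (t years, CF_t, discount factor 1/(1+y/m)^(m*t), PV):
  t = 0.5000: CF_t = 2.250000, DF = 0.963391, PV = 2.167630
  t = 1.0000: CF_t = 2.250000, DF = 0.928122, PV = 2.088276
  t = 1.5000: CF_t = 2.250000, DF = 0.894145, PV = 2.011826
  t = 2.0000: CF_t = 2.250000, DF = 0.861411, PV = 1.938176
  t = 2.5000: CF_t = 2.250000, DF = 0.829876, PV = 1.867221
  t = 3.0000: CF_t = 2.250000, DF = 0.799495, PV = 1.798864
  t = 3.5000: CF_t = 2.250000, DF = 0.770227, PV = 1.733010
  t = 4.0000: CF_t = 2.250000, DF = 0.742030, PV = 1.669566
  t = 4.5000: CF_t = 2.250000, DF = 0.714865, PV = 1.608445
  t = 5.0000: CF_t = 2.250000, DF = 0.688694, PV = 1.549562
  t = 5.5000: CF_t = 2.250000, DF = 0.663482, PV = 1.492834
  t = 6.0000: CF_t = 2.250000, DF = 0.639193, PV = 1.438183
  t = 6.5000: CF_t = 2.250000, DF = 0.615793, PV = 1.385533
  t = 7.0000: CF_t = 2.250000, DF = 0.593249, PV = 1.334810
  t = 7.5000: CF_t = 2.250000, DF = 0.571531, PV = 1.285944
  t = 8.0000: CF_t = 2.250000, DF = 0.550608, PV = 1.238868
  t = 8.5000: CF_t = 2.250000, DF = 0.530451, PV = 1.193514
  t = 9.0000: CF_t = 2.250000, DF = 0.511031, PV = 1.149821
  t = 9.5000: CF_t = 2.250000, DF = 0.492323, PV = 1.107727
  t = 10.0000: CF_t = 102.250000, DF = 0.474300, PV = 48.497153
Price P = sum_t PV_t = 78.556965
Macaulay numerator sum_t t * PV_t:
  t * PV_t at t = 0.5000: 1.083815
  t * PV_t at t = 1.0000: 2.088276
  t * PV_t at t = 1.5000: 3.017739
  t * PV_t at t = 2.0000: 3.876351
  t * PV_t at t = 2.5000: 4.668053
  t * PV_t at t = 3.0000: 5.396593
  t * PV_t at t = 3.5000: 6.065535
  t * PV_t at t = 4.0000: 6.678266
  t * PV_t at t = 4.5000: 7.238005
  t * PV_t at t = 5.0000: 7.747810
  t * PV_t at t = 5.5000: 8.210589
  t * PV_t at t = 6.0000: 8.629100
  t * PV_t at t = 6.5000: 9.005966
  t * PV_t at t = 7.0000: 9.343673
  t * PV_t at t = 7.5000: 9.644584
  t * PV_t at t = 8.0000: 9.910940
  t * PV_t at t = 8.5000: 10.144869
  t * PV_t at t = 9.0000: 10.348387
  t * PV_t at t = 9.5000: 10.523408
  t * PV_t at t = 10.0000: 484.971532
Macaulay duration D = (sum_t t * PV_t) / P = 618.593489 / 78.556965 = 7.874458


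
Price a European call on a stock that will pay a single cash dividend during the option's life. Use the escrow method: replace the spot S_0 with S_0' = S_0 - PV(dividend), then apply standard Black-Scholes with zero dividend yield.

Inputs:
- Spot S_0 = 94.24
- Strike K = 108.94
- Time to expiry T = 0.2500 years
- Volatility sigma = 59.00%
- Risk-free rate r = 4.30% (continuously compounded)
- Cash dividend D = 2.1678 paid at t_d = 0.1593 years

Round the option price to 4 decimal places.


PV(D) = D * exp(-r * t_d) = 2.1678 * 0.99317351 = 2.15300153
S_0' = S_0 - PV(D) = 94.2400 - 2.15300153 = 92.08699847
d1 = (ln(S_0'/K) + (r + sigma^2/2)*T) / (sigma*sqrt(T)) = -0.38576612
d2 = d1 - sigma*sqrt(T) = -0.68076612
exp(-rT) = 0.98930757
N(d1) = 0.34983494; N(d2) = 0.24800974
C = S_0' * N(d1) - K * exp(-rT) * N(d2) = 92.08699847 * 0.34983494 - 108.9400 * 0.98930757 * 0.24800974 = 5.4860

Answer: Price = 5.4860


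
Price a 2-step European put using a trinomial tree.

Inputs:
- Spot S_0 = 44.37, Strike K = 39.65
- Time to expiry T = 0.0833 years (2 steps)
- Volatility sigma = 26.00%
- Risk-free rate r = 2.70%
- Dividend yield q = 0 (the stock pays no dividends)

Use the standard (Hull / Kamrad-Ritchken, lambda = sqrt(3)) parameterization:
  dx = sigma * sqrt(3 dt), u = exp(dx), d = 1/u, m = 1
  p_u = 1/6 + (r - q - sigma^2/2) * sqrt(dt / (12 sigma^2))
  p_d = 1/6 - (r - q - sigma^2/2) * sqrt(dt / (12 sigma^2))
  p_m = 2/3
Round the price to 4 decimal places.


Answer: Price = V(0,0) = 0.0771

Derivation:
dt = T/N = 0.041650; dx = sigma*sqrt(3*dt) = 0.091905
u = exp(dx) = 1.096261; d = 1/u = 0.912191
p_u = 0.165126, p_m = 0.666667, p_d = 0.168207
Discount per step: exp(-r*dt) = 0.998876
Stock lattice S(k, j) with j the centered position index:
  k=0: S(0,+0) = 44.3700
  k=1: S(1,-1) = 40.4739; S(1,+0) = 44.3700; S(1,+1) = 48.6411
  k=2: S(2,-2) = 36.9200; S(2,-1) = 40.4739; S(2,+0) = 44.3700; S(2,+1) = 48.6411; S(2,+2) = 53.3234
Terminal payoffs V(N, j) = max(K - S_T, 0):
  V(2,-2) = 2.730031; V(2,-1) = 0.000000; V(2,+0) = 0.000000; V(2,+1) = 0.000000; V(2,+2) = 0.000000
Backward induction: V(k, j) = exp(-r*dt) * [p_u * V(k+1, j+1) + p_m * V(k+1, j) + p_d * V(k+1, j-1)]
  V(1,-1) = exp(-r*dt) * [p_u*0.000000 + p_m*0.000000 + p_d*2.730031] = 0.458696
  V(1,+0) = exp(-r*dt) * [p_u*0.000000 + p_m*0.000000 + p_d*0.000000] = 0.000000
  V(1,+1) = exp(-r*dt) * [p_u*0.000000 + p_m*0.000000 + p_d*0.000000] = 0.000000
  V(0,+0) = exp(-r*dt) * [p_u*0.000000 + p_m*0.000000 + p_d*0.458696] = 0.077069


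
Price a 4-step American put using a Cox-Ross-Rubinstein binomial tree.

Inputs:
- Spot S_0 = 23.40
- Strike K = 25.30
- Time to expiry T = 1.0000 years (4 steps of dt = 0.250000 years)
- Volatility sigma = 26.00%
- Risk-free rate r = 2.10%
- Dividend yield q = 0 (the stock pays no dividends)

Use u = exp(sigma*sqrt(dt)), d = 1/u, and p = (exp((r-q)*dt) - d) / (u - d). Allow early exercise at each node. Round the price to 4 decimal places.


dt = T/N = 0.250000
u = exp(sigma*sqrt(dt)) = 1.138828; d = 1/u = 0.878095
p = (exp((r-q)*dt) - d) / (u - d) = 0.487734
Discount per step: exp(-r*dt) = 0.994764
Stock lattice S(k, i) with i counting down-moves:
  k=0: S(0,0) = 23.4000
  k=1: S(1,0) = 26.6486; S(1,1) = 20.5474
  k=2: S(2,0) = 30.3482; S(2,1) = 23.4000; S(2,2) = 18.0426
  k=3: S(3,0) = 34.5614; S(3,1) = 26.6486; S(3,2) = 20.5474; S(3,3) = 15.8431
  k=4: S(4,0) = 39.3594; S(4,1) = 30.3482; S(4,2) = 23.4000; S(4,3) = 18.0426; S(4,4) = 13.9118
Terminal payoffs V(N, i) = max(K - S_T, 0):
  V(4,0) = 0.000000; V(4,1) = 0.000000; V(4,2) = 1.900000; V(4,3) = 7.257393; V(4,4) = 11.388219
Backward induction: V(k, i) = exp(-r*dt) * [p * V(k+1, i) + (1-p) * V(k+1, i+1)]; then take max(V_cont, immediate exercise) for American.
  V(3,0) = exp(-r*dt) * [p*0.000000 + (1-p)*0.000000] = 0.000000; exercise = 0.000000; V(3,0) = max -> 0.000000
  V(3,1) = exp(-r*dt) * [p*0.000000 + (1-p)*1.900000] = 0.968209; exercise = 0.000000; V(3,1) = max -> 0.968209
  V(3,2) = exp(-r*dt) * [p*1.900000 + (1-p)*7.257393] = 4.620090; exercise = 4.752567; V(3,2) = max -> 4.752567
  V(3,3) = exp(-r*dt) * [p*7.257393 + (1-p)*11.388219] = 9.324392; exercise = 9.456869; V(3,3) = max -> 9.456869
  V(2,0) = exp(-r*dt) * [p*0.000000 + (1-p)*0.968209] = 0.493383; exercise = 0.000000; V(2,0) = max -> 0.493383
  V(2,1) = exp(-r*dt) * [p*0.968209 + (1-p)*4.752567] = 2.891585; exercise = 1.900000; V(2,1) = max -> 2.891585
  V(2,2) = exp(-r*dt) * [p*4.752567 + (1-p)*9.456869] = 7.124916; exercise = 7.257393; V(2,2) = max -> 7.257393
  V(1,0) = exp(-r*dt) * [p*0.493383 + (1-p)*2.891585] = 1.712884; exercise = 0.000000; V(1,0) = max -> 1.712884
  V(1,1) = exp(-r*dt) * [p*2.891585 + (1-p)*7.257393] = 5.101188; exercise = 4.752567; V(1,1) = max -> 5.101188
  V(0,0) = exp(-r*dt) * [p*1.712884 + (1-p)*5.101188] = 3.430538; exercise = 1.900000; V(0,0) = max -> 3.430538

Answer: Price = V(0,0) = 3.4305


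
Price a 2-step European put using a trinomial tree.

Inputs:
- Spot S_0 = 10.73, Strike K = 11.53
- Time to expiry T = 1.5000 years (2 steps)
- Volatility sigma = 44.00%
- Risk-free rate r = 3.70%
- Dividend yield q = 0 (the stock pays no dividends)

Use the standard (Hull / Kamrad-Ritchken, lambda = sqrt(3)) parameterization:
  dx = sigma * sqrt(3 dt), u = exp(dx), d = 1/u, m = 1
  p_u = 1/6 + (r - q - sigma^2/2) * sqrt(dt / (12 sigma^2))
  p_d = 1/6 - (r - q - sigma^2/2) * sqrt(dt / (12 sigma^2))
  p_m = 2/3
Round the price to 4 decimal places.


dt = T/N = 0.750000; dx = sigma*sqrt(3*dt) = 0.660000
u = exp(dx) = 1.934792; d = 1/u = 0.516851
p_u = 0.132689, p_m = 0.666667, p_d = 0.200644
Discount per step: exp(-r*dt) = 0.972631
Stock lattice S(k, j) with j the centered position index:
  k=0: S(0,+0) = 10.7300
  k=1: S(1,-1) = 5.5458; S(1,+0) = 10.7300; S(1,+1) = 20.7603
  k=2: S(2,-2) = 2.8664; S(2,-1) = 5.5458; S(2,+0) = 10.7300; S(2,+1) = 20.7603; S(2,+2) = 40.1669
Terminal payoffs V(N, j) = max(K - S_T, 0):
  V(2,-2) = 8.663638; V(2,-1) = 5.984185; V(2,+0) = 0.800000; V(2,+1) = 0.000000; V(2,+2) = 0.000000
Backward induction: V(k, j) = exp(-r*dt) * [p_u * V(k+1, j+1) + p_m * V(k+1, j) + p_d * V(k+1, j-1)]
  V(1,-1) = exp(-r*dt) * [p_u*0.800000 + p_m*5.984185 + p_d*8.663638] = 5.674249
  V(1,+0) = exp(-r*dt) * [p_u*0.000000 + p_m*0.800000 + p_d*5.984185] = 1.686566
  V(1,+1) = exp(-r*dt) * [p_u*0.000000 + p_m*0.000000 + p_d*0.800000] = 0.156122
  V(0,+0) = exp(-r*dt) * [p_u*0.156122 + p_m*1.686566 + p_d*5.674249] = 2.221098

Answer: Price = V(0,0) = 2.2211


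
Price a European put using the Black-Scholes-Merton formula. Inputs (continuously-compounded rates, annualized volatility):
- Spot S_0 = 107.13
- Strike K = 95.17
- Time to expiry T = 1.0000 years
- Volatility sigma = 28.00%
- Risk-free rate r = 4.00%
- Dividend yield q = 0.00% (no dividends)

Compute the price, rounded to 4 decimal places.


d1 = (ln(S/K) + (r - q + 0.5*sigma^2) * T) / (sigma * sqrt(T)) = 0.70563673
d2 = d1 - sigma * sqrt(T) = 0.42563673
exp(-rT) = 0.96078944; exp(-qT) = 1.00000000
P = K * exp(-rT) * N(-d2) - S_0 * exp(-qT) * N(-d1)
N(-d1) = 0.24020704; N(-d2) = 0.33518629
P = 95.1700 * 0.96078944 * 0.33518629 - 107.1300 * 1.00000000 * 0.24020704 = 4.9155

Answer: Price = 4.9155


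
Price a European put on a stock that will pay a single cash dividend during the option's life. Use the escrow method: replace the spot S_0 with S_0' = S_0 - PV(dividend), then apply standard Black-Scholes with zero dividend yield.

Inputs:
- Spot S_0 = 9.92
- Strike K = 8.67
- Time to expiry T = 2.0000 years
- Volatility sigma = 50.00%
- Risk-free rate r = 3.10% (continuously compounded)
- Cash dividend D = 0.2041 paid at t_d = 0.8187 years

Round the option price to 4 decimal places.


PV(D) = D * exp(-r * t_d) = 0.2041 * 0.97493966 = 0.19898518
S_0' = S_0 - PV(D) = 9.9200 - 0.19898518 = 9.72101482
d1 = (ln(S_0'/K) + (r + sigma^2/2)*T) / (sigma*sqrt(T)) = 0.60305068
d2 = d1 - sigma*sqrt(T) = -0.10405610
exp(-rT) = 0.93988289
N(-d1) = 0.27323749; N(-d2) = 0.54143758
P = K * exp(-rT) * N(-d2) - S_0' * N(-d1) = 8.6700 * 0.93988289 * 0.54143758 - 9.72101482 * 0.27323749 = 1.7559

Answer: Price = 1.7559


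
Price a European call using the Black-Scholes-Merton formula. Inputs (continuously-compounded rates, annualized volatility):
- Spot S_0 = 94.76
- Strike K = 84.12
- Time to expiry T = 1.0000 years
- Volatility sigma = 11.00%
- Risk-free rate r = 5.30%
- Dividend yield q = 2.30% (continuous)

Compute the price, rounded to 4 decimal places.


Answer: Price = 13.2094

Derivation:
d1 = (ln(S/K) + (r - q + 0.5*sigma^2) * T) / (sigma * sqrt(T)) = 1.41048208
d2 = d1 - sigma * sqrt(T) = 1.30048208
exp(-rT) = 0.94838001; exp(-qT) = 0.97726248
C = S_0 * exp(-qT) * N(d1) - K * exp(-rT) * N(d2)
N(d1) = 0.92080131; N(d2) = 0.90328210
C = 94.7600 * 0.97726248 * 0.92080131 - 84.1200 * 0.94838001 * 0.90328210 = 13.2094


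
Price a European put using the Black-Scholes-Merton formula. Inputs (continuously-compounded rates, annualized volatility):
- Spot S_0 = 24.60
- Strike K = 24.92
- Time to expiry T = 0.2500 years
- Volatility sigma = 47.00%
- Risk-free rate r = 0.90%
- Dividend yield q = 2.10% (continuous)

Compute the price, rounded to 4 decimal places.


Answer: Price = 2.5090

Derivation:
d1 = (ln(S/K) + (r - q + 0.5*sigma^2) * T) / (sigma * sqrt(T)) = 0.04973723
d2 = d1 - sigma * sqrt(T) = -0.18526277
exp(-rT) = 0.99775253; exp(-qT) = 0.99476376
P = K * exp(-rT) * N(-d2) - S_0 * exp(-qT) * N(-d1)
N(-d1) = 0.48016589; N(-d2) = 0.57348853
P = 24.9200 * 0.99775253 * 0.57348853 - 24.6000 * 0.99476376 * 0.48016589 = 2.5090


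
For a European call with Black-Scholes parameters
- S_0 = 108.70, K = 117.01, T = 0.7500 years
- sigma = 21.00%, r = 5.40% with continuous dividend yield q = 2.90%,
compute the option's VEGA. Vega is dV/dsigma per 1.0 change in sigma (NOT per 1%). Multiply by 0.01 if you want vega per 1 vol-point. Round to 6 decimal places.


d1 = -0.2110358587; d2 = -0.3929011935
phi(d1) = 0.3901567880; exp(-qT) = 0.9784848257; exp(-rT) = 0.9603091645
Vega = S * exp(-qT) * phi(d1) * sqrt(T) = 108.7000 * 0.9784848257 * 0.3901567880 * 0.8660254038 = 35.937961

Answer: Vega = 35.937961


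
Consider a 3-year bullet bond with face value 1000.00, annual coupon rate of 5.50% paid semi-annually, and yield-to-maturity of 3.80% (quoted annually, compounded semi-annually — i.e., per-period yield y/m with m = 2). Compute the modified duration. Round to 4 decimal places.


Coupon per period c = face * coupon_rate / m = 27.500000
Periods per year m = 2; per-period yield y/m = 0.019000
Number of cashflows N = 6
Cashflows (t years, CF_t, discount factor 1/(1+y/m)^(m*t), PV):
  t = 0.5000: CF_t = 27.500000, DF = 0.981354, PV = 26.987242
  t = 1.0000: CF_t = 27.500000, DF = 0.963056, PV = 26.484046
  t = 1.5000: CF_t = 27.500000, DF = 0.945099, PV = 25.990231
  t = 2.0000: CF_t = 27.500000, DF = 0.927477, PV = 25.505624
  t = 2.5000: CF_t = 27.500000, DF = 0.910184, PV = 25.030053
  t = 3.0000: CF_t = 1027.500000, DF = 0.893213, PV = 917.776063
Price P = sum_t PV_t = 1047.773260
First compute Macaulay numerator sum_t t * PV_t:
  t * PV_t at t = 0.5000: 13.493621
  t * PV_t at t = 1.0000: 26.484046
  t * PV_t at t = 1.5000: 38.985347
  t * PV_t at t = 2.0000: 51.011249
  t * PV_t at t = 2.5000: 62.575133
  t * PV_t at t = 3.0000: 2753.328189
Macaulay duration D = 2945.877585 / 1047.773260 = 2.811560
Modified duration = D / (1 + y/m) = 2.811560 / (1 + 0.019000) = 2.759137

Answer: Modified duration = 2.7591


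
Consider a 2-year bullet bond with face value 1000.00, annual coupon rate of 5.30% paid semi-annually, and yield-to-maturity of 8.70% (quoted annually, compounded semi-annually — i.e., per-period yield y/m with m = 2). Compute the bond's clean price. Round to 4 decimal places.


Coupon per period c = face * coupon_rate / m = 26.500000
Periods per year m = 2; per-period yield y/m = 0.043500
Number of cashflows N = 4
Cashflows (t years, CF_t, discount factor 1/(1+y/m)^(m*t), PV):
  t = 0.5000: CF_t = 26.500000, DF = 0.958313, PV = 25.395304
  t = 1.0000: CF_t = 26.500000, DF = 0.918365, PV = 24.336660
  t = 1.5000: CF_t = 26.500000, DF = 0.880081, PV = 23.322146
  t = 2.0000: CF_t = 1026.500000, DF = 0.843393, PV = 865.743302
Price P = sum_t PV_t = 938.797412

Answer: Price = 938.7974


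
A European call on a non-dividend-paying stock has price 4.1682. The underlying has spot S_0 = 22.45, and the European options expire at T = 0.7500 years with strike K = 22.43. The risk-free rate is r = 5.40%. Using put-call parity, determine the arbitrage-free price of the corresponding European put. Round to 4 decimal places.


Answer: Put price = 3.2579

Derivation:
Put-call parity: C - P = S_0 * exp(-qT) - K * exp(-rT).
S_0 * exp(-qT) = 22.4500 * 1.00000000 = 22.45000000
K * exp(-rT) = 22.4300 * 0.96030916 = 21.53973456
P = C - S*exp(-qT) + K*exp(-rT)
P = 4.1682 - 22.45000000 + 21.53973456 = 3.2579


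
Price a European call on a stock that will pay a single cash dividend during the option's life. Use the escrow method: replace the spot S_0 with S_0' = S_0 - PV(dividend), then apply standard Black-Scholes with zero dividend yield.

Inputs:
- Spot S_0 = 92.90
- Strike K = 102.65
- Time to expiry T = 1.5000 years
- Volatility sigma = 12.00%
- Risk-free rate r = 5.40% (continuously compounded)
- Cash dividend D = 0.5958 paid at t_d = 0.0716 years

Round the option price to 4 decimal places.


PV(D) = D * exp(-r * t_d) = 0.5958 * 0.99614106 = 0.59350085
S_0' = S_0 - PV(D) = 92.9000 - 0.59350085 = 92.30649915
d1 = (ln(S_0'/K) + (r + sigma^2/2)*T) / (sigma*sqrt(T)) = -0.09805165
d2 = d1 - sigma*sqrt(T) = -0.24502104
exp(-rT) = 0.92219369
N(d1) = 0.46094564; N(d2) = 0.40322007
C = S_0' * N(d1) - K * exp(-rT) * N(d2) = 92.30649915 * 0.46094564 - 102.6500 * 0.92219369 * 0.40322007 = 4.3782

Answer: Price = 4.3782


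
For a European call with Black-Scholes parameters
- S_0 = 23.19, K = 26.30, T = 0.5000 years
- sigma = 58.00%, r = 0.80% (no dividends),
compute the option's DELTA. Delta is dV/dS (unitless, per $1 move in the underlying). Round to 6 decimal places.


Answer: Delta = 0.463333

Derivation:
d1 = -0.0920404028; d2 = -0.5021623359
phi(d1) = 0.3972560472; exp(-qT) = 1.0000000000; exp(-rT) = 0.9960079893
N(d1) = 0.4633329695
Delta = exp(-qT) * N(d1) = 1.0000000000 * 0.4633329695 = 0.463333


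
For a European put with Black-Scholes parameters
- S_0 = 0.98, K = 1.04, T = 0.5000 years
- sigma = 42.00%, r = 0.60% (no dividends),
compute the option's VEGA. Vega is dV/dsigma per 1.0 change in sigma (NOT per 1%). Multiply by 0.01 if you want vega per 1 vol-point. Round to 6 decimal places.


d1 = -0.0414951152; d2 = -0.3384799633
phi(d1) = 0.3985989699; exp(-qT) = 1.0000000000; exp(-rT) = 0.9970044955
Vega = S * exp(-qT) * phi(d1) * sqrt(T) = 0.9800 * 1.0000000000 * 0.3985989699 * 0.7071067812 = 0.276215

Answer: Vega = 0.276215


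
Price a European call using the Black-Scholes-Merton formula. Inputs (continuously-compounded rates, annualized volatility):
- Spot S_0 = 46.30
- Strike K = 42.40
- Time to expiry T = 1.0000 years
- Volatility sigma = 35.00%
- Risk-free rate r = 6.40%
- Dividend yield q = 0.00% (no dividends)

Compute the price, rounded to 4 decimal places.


Answer: Price = 9.7909

Derivation:
d1 = (ln(S/K) + (r - q + 0.5*sigma^2) * T) / (sigma * sqrt(T)) = 0.60926743
d2 = d1 - sigma * sqrt(T) = 0.25926743
exp(-rT) = 0.93800500; exp(-qT) = 1.00000000
C = S_0 * exp(-qT) * N(d1) - K * exp(-rT) * N(d2)
N(d1) = 0.72882640; N(d2) = 0.60228554
C = 46.3000 * 1.00000000 * 0.72882640 - 42.4000 * 0.93800500 * 0.60228554 = 9.7909


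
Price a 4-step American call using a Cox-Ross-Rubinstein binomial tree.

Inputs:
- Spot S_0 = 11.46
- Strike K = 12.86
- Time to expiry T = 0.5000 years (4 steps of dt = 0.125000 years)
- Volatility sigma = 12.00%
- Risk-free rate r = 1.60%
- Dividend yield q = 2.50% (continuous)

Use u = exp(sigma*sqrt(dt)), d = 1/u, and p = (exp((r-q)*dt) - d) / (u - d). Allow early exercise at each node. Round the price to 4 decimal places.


Answer: Price = V(0,0) = 0.0367

Derivation:
dt = T/N = 0.125000
u = exp(sigma*sqrt(dt)) = 1.043339; d = 1/u = 0.958461
p = (exp((r-q)*dt) - d) / (u - d) = 0.476148
Discount per step: exp(-r*dt) = 0.998002
Stock lattice S(k, i) with i counting down-moves:
  k=0: S(0,0) = 11.4600
  k=1: S(1,0) = 11.9567; S(1,1) = 10.9840
  k=2: S(2,0) = 12.4749; S(2,1) = 11.4600; S(2,2) = 10.5277
  k=3: S(3,0) = 13.0155; S(3,1) = 11.9567; S(3,2) = 10.9840; S(3,3) = 10.0904
  k=4: S(4,0) = 13.5796; S(4,1) = 12.4749; S(4,2) = 11.4600; S(4,3) = 10.5277; S(4,4) = 9.6712
Terminal payoffs V(N, i) = max(S_T - K, 0):
  V(4,0) = 0.719596; V(4,1) = 0.000000; V(4,2) = 0.000000; V(4,3) = 0.000000; V(4,4) = 0.000000
Backward induction: V(k, i) = exp(-r*dt) * [p * V(k+1, i) + (1-p) * V(k+1, i+1)]; then take max(V_cont, immediate exercise) for American.
  V(3,0) = exp(-r*dt) * [p*0.719596 + (1-p)*0.000000] = 0.341950; exercise = 0.155513; V(3,0) = max -> 0.341950
  V(3,1) = exp(-r*dt) * [p*0.000000 + (1-p)*0.000000] = 0.000000; exercise = 0.000000; V(3,1) = max -> 0.000000
  V(3,2) = exp(-r*dt) * [p*0.000000 + (1-p)*0.000000] = 0.000000; exercise = 0.000000; V(3,2) = max -> 0.000000
  V(3,3) = exp(-r*dt) * [p*0.000000 + (1-p)*0.000000] = 0.000000; exercise = 0.000000; V(3,3) = max -> 0.000000
  V(2,0) = exp(-r*dt) * [p*0.341950 + (1-p)*0.000000] = 0.162493; exercise = 0.000000; V(2,0) = max -> 0.162493
  V(2,1) = exp(-r*dt) * [p*0.000000 + (1-p)*0.000000] = 0.000000; exercise = 0.000000; V(2,1) = max -> 0.000000
  V(2,2) = exp(-r*dt) * [p*0.000000 + (1-p)*0.000000] = 0.000000; exercise = 0.000000; V(2,2) = max -> 0.000000
  V(1,0) = exp(-r*dt) * [p*0.162493 + (1-p)*0.000000] = 0.077216; exercise = 0.000000; V(1,0) = max -> 0.077216
  V(1,1) = exp(-r*dt) * [p*0.000000 + (1-p)*0.000000] = 0.000000; exercise = 0.000000; V(1,1) = max -> 0.000000
  V(0,0) = exp(-r*dt) * [p*0.077216 + (1-p)*0.000000] = 0.036693; exercise = 0.000000; V(0,0) = max -> 0.036693


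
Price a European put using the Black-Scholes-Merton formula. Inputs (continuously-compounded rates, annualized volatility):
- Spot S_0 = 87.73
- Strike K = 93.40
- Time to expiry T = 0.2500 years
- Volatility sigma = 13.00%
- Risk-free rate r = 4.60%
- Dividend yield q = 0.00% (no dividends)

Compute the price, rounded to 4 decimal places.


Answer: Price = 5.3218

Derivation:
d1 = (ln(S/K) + (r - q + 0.5*sigma^2) * T) / (sigma * sqrt(T)) = -0.75407583
d2 = d1 - sigma * sqrt(T) = -0.81907583
exp(-rT) = 0.98856587; exp(-qT) = 1.00000000
P = K * exp(-rT) * N(-d2) - S_0 * exp(-qT) * N(-d1)
N(-d1) = 0.77459816; N(-d2) = 0.79362843
P = 93.4000 * 0.98856587 * 0.79362843 - 87.7300 * 1.00000000 * 0.77459816 = 5.3218


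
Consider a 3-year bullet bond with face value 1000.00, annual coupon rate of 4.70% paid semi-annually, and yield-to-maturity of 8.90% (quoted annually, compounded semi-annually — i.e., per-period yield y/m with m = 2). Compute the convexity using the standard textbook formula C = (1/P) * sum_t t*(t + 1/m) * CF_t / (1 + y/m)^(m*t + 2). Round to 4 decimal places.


Coupon per period c = face * coupon_rate / m = 23.500000
Periods per year m = 2; per-period yield y/m = 0.044500
Number of cashflows N = 6
Cashflows (t years, CF_t, discount factor 1/(1+y/m)^(m*t), PV):
  t = 0.5000: CF_t = 23.500000, DF = 0.957396, PV = 22.498803
  t = 1.0000: CF_t = 23.500000, DF = 0.916607, PV = 21.540262
  t = 1.5000: CF_t = 23.500000, DF = 0.877556, PV = 20.622558
  t = 2.0000: CF_t = 23.500000, DF = 0.840168, PV = 19.743952
  t = 2.5000: CF_t = 23.500000, DF = 0.804374, PV = 18.902778
  t = 3.0000: CF_t = 1023.500000, DF = 0.770104, PV = 788.201362
Price P = sum_t PV_t = 891.509715
Convexity numerator sum_t t*(t + 1/m) * CF_t / (1+y/m)^(m*t + 2):
  t = 0.5000: term = 10.311279
  t = 1.0000: term = 29.615928
  t = 1.5000: term = 56.708335
  t = 2.0000: term = 90.487211
  t = 2.5000: term = 129.948124
  t = 3.0000: term = 7585.943287
Convexity = (1/P) * sum = 7903.014163 / 891.509715 = 8.864754

Answer: Convexity = 8.8648


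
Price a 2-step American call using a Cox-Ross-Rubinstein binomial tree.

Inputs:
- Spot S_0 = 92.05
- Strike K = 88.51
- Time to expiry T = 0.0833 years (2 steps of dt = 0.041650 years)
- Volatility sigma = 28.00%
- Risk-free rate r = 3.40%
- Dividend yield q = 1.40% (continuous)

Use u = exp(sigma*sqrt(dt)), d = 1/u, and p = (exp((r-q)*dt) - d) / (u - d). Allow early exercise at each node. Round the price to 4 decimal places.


dt = T/N = 0.041650
u = exp(sigma*sqrt(dt)) = 1.058808; d = 1/u = 0.944459
p = (exp((r-q)*dt) - d) / (u - d) = 0.493006
Discount per step: exp(-r*dt) = 0.998585
Stock lattice S(k, i) with i counting down-moves:
  k=0: S(0,0) = 92.0500
  k=1: S(1,0) = 97.4632; S(1,1) = 86.9374
  k=2: S(2,0) = 103.1948; S(2,1) = 92.0500; S(2,2) = 82.1088
Terminal payoffs V(N, i) = max(S_T - K, 0):
  V(2,0) = 14.684810; V(2,1) = 3.540000; V(2,2) = 0.000000
Backward induction: V(k, i) = exp(-r*dt) * [p * V(k+1, i) + (1-p) * V(k+1, i+1)]; then take max(V_cont, immediate exercise) for American.
  V(1,0) = exp(-r*dt) * [p*14.684810 + (1-p)*3.540000] = 9.021672; exercise = 8.953236; V(1,0) = max -> 9.021672
  V(1,1) = exp(-r*dt) * [p*3.540000 + (1-p)*0.000000] = 1.742771; exercise = 0.000000; V(1,1) = max -> 1.742771
  V(0,0) = exp(-r*dt) * [p*9.021672 + (1-p)*1.742771] = 5.323767; exercise = 3.540000; V(0,0) = max -> 5.323767

Answer: Price = V(0,0) = 5.3238
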